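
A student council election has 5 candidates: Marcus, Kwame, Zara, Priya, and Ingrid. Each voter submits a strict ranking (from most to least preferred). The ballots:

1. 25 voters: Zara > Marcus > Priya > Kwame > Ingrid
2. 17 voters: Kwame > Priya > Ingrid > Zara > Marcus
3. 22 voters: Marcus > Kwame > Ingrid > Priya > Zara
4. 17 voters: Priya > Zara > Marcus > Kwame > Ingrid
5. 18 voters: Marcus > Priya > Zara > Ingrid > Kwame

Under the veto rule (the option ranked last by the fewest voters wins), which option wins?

Priya

Last-place votes: Marcus 17, Kwame 18, Zara 22, Priya 0, Ingrid 42.
Priya is ranked last by the fewest voters, so Priya wins.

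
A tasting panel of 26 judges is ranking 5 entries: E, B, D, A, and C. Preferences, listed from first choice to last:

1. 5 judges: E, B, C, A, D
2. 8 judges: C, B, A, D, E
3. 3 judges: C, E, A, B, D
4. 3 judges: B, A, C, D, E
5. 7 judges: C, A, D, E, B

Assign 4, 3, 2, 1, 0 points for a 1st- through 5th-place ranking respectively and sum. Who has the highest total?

E: 5·4 + 8·0 + 3·3 + 3·0 + 7·1 = 36
B: 5·3 + 8·3 + 3·1 + 3·4 + 7·0 = 54
D: 5·0 + 8·1 + 3·0 + 3·1 + 7·2 = 25
A: 5·1 + 8·2 + 3·2 + 3·3 + 7·3 = 57
C: 5·2 + 8·4 + 3·4 + 3·2 + 7·4 = 88
C has the highest Borda score (88).

C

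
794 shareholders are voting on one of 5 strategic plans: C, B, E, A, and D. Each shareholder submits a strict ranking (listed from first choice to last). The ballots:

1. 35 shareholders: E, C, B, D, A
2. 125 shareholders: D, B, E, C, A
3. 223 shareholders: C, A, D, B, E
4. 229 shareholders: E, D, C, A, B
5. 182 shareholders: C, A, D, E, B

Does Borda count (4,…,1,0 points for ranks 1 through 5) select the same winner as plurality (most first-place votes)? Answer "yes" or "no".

Borda — scores: C 2308, B 668, E 1488, A 1444, D 2032. Winner: C.
Plurality — first-place votes: C 405, B 0, E 264, A 0, D 125. Winner: C.
The two methods agree.

yes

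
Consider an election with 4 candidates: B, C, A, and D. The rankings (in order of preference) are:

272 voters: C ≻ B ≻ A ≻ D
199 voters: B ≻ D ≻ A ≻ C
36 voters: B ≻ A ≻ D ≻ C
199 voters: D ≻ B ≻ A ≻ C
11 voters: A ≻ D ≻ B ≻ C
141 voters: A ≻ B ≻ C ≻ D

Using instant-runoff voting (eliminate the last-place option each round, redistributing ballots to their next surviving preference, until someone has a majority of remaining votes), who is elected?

B

Round 1: B 235, C 272, A 152, D 199. Eliminate A.
Round 2: B 376, C 272, D 210. Eliminate D.
Round 3: B 586, C 272. B has a majority.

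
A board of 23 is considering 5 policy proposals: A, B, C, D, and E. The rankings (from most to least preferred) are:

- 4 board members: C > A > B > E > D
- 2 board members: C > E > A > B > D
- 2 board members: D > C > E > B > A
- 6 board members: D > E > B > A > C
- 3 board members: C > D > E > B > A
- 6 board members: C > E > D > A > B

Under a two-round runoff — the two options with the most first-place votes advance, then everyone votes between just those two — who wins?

C

Round 1 first-place votes: A 0, B 0, C 15, D 8, E 0.
C and D advance.
Runoff: C is preferred to D by 15 voters; D by 8.
C wins the runoff.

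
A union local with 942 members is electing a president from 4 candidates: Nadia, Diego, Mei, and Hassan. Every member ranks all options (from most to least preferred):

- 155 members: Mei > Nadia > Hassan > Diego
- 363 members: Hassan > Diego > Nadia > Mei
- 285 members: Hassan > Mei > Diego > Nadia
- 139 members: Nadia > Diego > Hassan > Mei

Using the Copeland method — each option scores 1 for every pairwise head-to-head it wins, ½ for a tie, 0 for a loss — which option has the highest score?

Hassan

Nadia: beats Mei; loses to Diego and Hassan → score 1.
Diego: beats Nadia and Mei; loses to Hassan → score 2.
Mei: loses to Nadia, Diego, and Hassan → score 0.
Hassan: beats Nadia, Diego, and Mei → score 3.
Hassan has the best pairwise record.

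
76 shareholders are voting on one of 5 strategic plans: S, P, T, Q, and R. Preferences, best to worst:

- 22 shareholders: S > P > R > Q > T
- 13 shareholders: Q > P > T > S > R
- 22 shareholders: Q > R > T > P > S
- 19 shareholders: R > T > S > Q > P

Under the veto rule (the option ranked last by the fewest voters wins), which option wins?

Last-place votes: S 22, P 19, T 22, Q 0, R 13.
Q is ranked last by the fewest voters, so Q wins.

Q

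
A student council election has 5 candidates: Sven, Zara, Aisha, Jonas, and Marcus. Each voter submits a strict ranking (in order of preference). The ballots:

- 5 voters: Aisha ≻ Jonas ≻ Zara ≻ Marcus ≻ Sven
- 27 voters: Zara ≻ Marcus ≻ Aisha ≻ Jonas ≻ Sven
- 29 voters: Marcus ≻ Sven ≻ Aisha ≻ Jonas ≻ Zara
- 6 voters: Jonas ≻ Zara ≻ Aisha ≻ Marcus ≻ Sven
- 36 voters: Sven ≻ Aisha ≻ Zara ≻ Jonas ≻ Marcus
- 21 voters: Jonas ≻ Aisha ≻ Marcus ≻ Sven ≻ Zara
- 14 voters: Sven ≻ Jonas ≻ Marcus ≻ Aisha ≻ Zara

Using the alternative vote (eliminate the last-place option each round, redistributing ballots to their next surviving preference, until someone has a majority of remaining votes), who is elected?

Round 1: Sven 50, Zara 27, Aisha 5, Jonas 27, Marcus 29. Eliminate Aisha.
Round 2: Sven 50, Zara 27, Jonas 32, Marcus 29. Eliminate Zara.
Round 3: Sven 50, Jonas 32, Marcus 56. Eliminate Jonas.
Round 4: Sven 50, Marcus 88. Marcus has a majority.

Marcus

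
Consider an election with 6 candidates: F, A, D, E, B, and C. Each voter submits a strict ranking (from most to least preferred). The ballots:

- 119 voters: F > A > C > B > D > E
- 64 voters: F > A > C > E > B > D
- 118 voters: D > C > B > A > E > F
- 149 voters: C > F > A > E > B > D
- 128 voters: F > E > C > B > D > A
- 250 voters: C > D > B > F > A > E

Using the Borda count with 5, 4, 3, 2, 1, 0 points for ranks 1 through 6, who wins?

C

F: 119·5 + 64·5 + 118·0 + 149·4 + 128·5 + 250·2 = 2651
A: 119·4 + 64·4 + 118·2 + 149·3 + 128·0 + 250·1 = 1665
D: 119·1 + 64·0 + 118·5 + 149·0 + 128·1 + 250·4 = 1837
E: 119·0 + 64·2 + 118·1 + 149·2 + 128·4 + 250·0 = 1056
B: 119·2 + 64·1 + 118·3 + 149·1 + 128·2 + 250·3 = 1811
C: 119·3 + 64·3 + 118·4 + 149·5 + 128·3 + 250·5 = 3400
C has the highest Borda score (3400).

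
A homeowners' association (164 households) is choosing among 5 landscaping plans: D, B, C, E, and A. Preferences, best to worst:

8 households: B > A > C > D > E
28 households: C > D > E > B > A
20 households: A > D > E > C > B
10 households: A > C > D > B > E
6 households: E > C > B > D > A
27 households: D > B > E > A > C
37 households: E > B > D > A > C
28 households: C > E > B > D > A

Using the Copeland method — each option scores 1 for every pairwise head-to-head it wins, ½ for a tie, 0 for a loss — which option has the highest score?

D

D: beats B, C, E, and A → score 4.
B: beats A; loses to D, C, and E → score 1.
C: beats B; loses to D, E, and A → score 1.
E: beats B, C, and A; loses to D → score 3.
A: beats C; loses to D, B, and E → score 1.
D has the best pairwise record.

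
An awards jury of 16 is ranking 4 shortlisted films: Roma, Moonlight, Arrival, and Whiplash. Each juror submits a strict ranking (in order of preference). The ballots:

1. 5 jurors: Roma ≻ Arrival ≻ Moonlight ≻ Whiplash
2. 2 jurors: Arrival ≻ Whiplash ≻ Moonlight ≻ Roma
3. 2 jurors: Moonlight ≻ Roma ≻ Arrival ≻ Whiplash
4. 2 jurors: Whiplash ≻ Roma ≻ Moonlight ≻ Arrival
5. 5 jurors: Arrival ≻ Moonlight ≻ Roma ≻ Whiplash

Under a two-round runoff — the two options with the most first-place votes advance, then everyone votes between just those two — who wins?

Roma

Round 1 first-place votes: Roma 5, Moonlight 2, Arrival 7, Whiplash 2.
Arrival and Roma advance.
Runoff: Arrival is preferred to Roma by 7 voters; Roma by 9.
Roma wins the runoff.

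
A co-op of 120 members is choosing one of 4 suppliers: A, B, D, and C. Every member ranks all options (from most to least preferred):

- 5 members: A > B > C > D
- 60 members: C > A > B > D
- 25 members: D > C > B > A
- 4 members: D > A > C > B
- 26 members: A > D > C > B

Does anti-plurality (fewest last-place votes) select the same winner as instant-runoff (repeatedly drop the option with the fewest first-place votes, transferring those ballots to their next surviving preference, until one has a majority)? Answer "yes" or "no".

Anti-plurality — last-place votes: A 25, B 30, D 65, C 0. Winner: C.
Instant-runoff — R1 A 31, B 0, D 29, C 60 (B out); R2 A 31, D 29, C 60 (D out); R3 A 35, C 85 (C winner). Winner: C.
The two methods agree.

yes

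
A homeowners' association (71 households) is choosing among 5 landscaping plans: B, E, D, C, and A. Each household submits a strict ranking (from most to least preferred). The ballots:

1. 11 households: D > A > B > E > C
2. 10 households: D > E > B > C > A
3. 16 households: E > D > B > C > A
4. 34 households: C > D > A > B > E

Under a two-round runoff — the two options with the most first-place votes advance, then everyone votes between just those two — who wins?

Round 1 first-place votes: B 0, E 16, D 21, C 34, A 0.
C and D advance.
Runoff: C is preferred to D by 34 voters; D by 37.
D wins the runoff.

D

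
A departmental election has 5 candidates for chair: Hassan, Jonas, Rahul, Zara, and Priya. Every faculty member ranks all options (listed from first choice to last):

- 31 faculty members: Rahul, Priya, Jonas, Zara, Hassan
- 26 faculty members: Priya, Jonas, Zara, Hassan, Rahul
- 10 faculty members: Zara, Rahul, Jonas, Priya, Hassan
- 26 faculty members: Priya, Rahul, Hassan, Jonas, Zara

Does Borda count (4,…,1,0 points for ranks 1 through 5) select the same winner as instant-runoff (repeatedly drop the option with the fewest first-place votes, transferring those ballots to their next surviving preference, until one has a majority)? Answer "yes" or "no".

Borda — scores: Hassan 78, Jonas 186, Rahul 232, Zara 123, Priya 311. Winner: Priya.
Instant-runoff — R1 Hassan 0, Jonas 0, Rahul 31, Zara 10, Priya 52 (Priya winner). Winner: Priya.
The two methods agree.

yes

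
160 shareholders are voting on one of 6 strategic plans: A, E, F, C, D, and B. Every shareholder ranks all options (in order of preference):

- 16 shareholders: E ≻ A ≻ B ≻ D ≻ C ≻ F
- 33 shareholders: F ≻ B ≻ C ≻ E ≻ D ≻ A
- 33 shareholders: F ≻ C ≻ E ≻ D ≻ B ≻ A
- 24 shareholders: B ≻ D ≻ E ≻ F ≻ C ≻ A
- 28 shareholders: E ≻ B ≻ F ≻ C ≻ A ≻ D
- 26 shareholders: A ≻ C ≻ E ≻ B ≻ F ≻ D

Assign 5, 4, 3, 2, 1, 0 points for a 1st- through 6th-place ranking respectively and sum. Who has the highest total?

E

A: 16·4 + 33·0 + 33·0 + 24·0 + 28·1 + 26·5 = 222
E: 16·5 + 33·2 + 33·3 + 24·3 + 28·5 + 26·3 = 535
F: 16·0 + 33·5 + 33·5 + 24·2 + 28·3 + 26·1 = 488
C: 16·1 + 33·3 + 33·4 + 24·1 + 28·2 + 26·4 = 431
D: 16·2 + 33·1 + 33·2 + 24·4 + 28·0 + 26·0 = 227
B: 16·3 + 33·4 + 33·1 + 24·5 + 28·4 + 26·2 = 497
E has the highest Borda score (535).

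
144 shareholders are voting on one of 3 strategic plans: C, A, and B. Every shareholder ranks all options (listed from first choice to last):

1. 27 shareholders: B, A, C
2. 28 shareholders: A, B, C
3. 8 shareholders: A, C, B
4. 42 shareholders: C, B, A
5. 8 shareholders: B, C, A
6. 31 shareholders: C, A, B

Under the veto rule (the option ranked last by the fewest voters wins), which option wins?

B

Last-place votes: C 55, A 50, B 39.
B is ranked last by the fewest voters, so B wins.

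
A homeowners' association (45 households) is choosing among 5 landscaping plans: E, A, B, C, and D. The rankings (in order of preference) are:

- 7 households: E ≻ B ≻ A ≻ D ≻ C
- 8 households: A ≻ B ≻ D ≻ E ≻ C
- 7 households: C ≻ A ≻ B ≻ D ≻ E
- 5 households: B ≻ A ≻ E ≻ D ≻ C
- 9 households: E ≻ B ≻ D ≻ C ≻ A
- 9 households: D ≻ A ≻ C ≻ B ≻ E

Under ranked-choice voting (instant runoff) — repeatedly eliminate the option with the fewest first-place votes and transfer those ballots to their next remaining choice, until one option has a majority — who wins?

A

Round 1: E 16, A 8, B 5, C 7, D 9. Eliminate B.
Round 2: E 16, A 13, C 7, D 9. Eliminate C.
Round 3: E 16, A 20, D 9. Eliminate D.
Round 4: E 16, A 29. A has a majority.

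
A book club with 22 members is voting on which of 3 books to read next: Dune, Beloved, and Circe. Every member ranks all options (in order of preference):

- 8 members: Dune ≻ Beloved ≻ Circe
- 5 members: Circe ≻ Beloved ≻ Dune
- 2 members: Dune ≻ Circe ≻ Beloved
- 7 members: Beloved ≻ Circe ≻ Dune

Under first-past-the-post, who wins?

Dune

First-place votes: Dune 10, Beloved 7, Circe 5.
Dune has the most first-place votes.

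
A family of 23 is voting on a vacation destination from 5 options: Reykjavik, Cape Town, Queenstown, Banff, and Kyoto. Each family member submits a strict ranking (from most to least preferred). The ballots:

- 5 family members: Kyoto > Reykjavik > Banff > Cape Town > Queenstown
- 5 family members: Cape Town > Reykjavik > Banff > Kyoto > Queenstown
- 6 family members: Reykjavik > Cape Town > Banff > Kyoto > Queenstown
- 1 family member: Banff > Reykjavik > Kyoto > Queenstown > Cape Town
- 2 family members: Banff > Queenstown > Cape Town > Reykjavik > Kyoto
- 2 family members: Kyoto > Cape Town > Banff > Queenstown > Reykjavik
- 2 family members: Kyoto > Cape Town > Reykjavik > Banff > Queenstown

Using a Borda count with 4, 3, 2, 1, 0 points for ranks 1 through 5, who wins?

Reykjavik

Reykjavik: 5·3 + 5·3 + 6·4 + 1·3 + 2·1 + 2·0 + 2·2 = 63
Cape Town: 5·1 + 5·4 + 6·3 + 1·0 + 2·2 + 2·3 + 2·3 = 59
Queenstown: 5·0 + 5·0 + 6·0 + 1·1 + 2·3 + 2·1 + 2·0 = 9
Banff: 5·2 + 5·2 + 6·2 + 1·4 + 2·4 + 2·2 + 2·1 = 50
Kyoto: 5·4 + 5·1 + 6·1 + 1·2 + 2·0 + 2·4 + 2·4 = 49
Reykjavik has the highest Borda score (63).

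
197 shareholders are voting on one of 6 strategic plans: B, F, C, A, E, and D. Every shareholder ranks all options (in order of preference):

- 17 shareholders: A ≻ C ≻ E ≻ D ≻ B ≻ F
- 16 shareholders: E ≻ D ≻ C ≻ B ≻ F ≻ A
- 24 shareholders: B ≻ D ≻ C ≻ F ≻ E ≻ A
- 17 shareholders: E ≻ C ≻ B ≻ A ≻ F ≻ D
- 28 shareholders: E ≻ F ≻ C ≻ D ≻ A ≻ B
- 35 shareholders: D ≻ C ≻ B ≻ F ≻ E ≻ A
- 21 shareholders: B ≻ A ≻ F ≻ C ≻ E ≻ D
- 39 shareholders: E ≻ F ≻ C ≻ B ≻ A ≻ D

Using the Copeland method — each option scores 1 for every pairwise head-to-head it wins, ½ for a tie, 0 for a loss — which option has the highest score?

B: beats F, A, and D; loses to C and E → score 3.
F: beats A and D; loses to B, C, and E → score 2.
C: beats B, F, A, and D; loses to E → score 4.
A: loses to B, F, C, E, and D → score 0.
E: beats B, F, C, A, and D → score 5.
D: beats A; loses to B, F, C, and E → score 1.
E has the best pairwise record.

E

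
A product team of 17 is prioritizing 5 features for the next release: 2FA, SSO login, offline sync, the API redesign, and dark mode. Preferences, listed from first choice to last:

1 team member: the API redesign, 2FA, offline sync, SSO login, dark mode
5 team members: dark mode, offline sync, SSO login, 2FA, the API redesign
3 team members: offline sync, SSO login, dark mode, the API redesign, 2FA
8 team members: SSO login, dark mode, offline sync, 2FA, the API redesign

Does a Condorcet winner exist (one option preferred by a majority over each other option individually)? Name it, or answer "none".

none

Checking pairwise contests:
SSO login beats 2FA 16–1.
offline sync beats SSO login 9–8.
dark mode beats offline sync 13–4.
2FA beats the API redesign 13–4.
SSO login beats dark mode 12–5.
Every option loses at least one head-to-head, so there is no Condorcet winner.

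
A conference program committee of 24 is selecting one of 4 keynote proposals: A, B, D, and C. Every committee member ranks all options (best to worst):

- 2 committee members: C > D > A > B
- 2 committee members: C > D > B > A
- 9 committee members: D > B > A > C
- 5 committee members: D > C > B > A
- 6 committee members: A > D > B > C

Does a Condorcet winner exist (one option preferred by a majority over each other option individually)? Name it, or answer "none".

D

D vs A: 18–6 for D.
D vs B: 24–0 for D.
D vs C: 20–4 for D.
D beats every other option head-to-head.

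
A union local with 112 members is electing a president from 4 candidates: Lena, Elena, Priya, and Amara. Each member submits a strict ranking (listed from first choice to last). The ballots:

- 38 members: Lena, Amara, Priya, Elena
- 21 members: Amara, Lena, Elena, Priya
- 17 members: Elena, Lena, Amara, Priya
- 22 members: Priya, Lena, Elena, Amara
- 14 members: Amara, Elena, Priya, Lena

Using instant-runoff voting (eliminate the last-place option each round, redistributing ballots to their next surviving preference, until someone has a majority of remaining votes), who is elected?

Round 1: Lena 38, Elena 17, Priya 22, Amara 35. Eliminate Elena.
Round 2: Lena 55, Priya 22, Amara 35. Eliminate Priya.
Round 3: Lena 77, Amara 35. Lena has a majority.

Lena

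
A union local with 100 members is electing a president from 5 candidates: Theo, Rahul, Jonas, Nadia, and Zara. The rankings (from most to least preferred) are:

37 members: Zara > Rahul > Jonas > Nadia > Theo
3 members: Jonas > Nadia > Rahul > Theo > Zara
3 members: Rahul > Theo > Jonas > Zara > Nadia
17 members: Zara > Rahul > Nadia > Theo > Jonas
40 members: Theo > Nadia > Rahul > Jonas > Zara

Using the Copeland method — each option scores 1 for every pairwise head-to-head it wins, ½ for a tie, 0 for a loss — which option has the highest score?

Theo: beats Jonas; loses to Rahul, Nadia, and Zara → score 1.
Rahul: beats Theo, Jonas, and Nadia; loses to Zara → score 3.
Jonas: loses to Theo, Rahul, Nadia, and Zara → score 0.
Nadia: beats Theo and Jonas; loses to Rahul and Zara → score 2.
Zara: beats Theo, Rahul, Jonas, and Nadia → score 4.
Zara has the best pairwise record.

Zara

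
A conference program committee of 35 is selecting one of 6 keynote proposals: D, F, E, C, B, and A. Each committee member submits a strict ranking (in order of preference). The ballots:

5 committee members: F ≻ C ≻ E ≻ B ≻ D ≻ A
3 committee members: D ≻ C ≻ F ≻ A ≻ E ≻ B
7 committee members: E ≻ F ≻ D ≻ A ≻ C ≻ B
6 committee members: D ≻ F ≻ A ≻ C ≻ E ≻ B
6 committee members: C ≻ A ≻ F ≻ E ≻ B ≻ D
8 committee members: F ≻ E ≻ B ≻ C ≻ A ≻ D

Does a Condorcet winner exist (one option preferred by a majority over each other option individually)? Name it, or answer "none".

F vs D: 26–9 for F.
F vs E: 28–7 for F.
F vs C: 26–9 for F.
F vs B: 35–0 for F.
F vs A: 29–6 for F.
F beats every other option head-to-head.

F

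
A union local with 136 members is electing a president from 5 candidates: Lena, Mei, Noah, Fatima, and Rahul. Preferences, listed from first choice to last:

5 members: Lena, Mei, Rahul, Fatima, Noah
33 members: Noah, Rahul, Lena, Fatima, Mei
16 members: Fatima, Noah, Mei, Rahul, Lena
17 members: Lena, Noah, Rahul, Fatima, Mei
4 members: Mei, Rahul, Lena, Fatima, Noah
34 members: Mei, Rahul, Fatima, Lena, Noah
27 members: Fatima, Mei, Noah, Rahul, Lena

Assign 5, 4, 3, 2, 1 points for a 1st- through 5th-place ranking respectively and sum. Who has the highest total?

Rahul

Lena: 5·5 + 33·3 + 16·1 + 17·5 + 4·3 + 34·2 + 27·1 = 332
Mei: 5·4 + 33·1 + 16·3 + 17·1 + 4·5 + 34·5 + 27·4 = 416
Noah: 5·1 + 33·5 + 16·4 + 17·4 + 4·1 + 34·1 + 27·3 = 421
Fatima: 5·2 + 33·2 + 16·5 + 17·2 + 4·2 + 34·3 + 27·5 = 435
Rahul: 5·3 + 33·4 + 16·2 + 17·3 + 4·4 + 34·4 + 27·2 = 436
Rahul has the highest Borda score (436).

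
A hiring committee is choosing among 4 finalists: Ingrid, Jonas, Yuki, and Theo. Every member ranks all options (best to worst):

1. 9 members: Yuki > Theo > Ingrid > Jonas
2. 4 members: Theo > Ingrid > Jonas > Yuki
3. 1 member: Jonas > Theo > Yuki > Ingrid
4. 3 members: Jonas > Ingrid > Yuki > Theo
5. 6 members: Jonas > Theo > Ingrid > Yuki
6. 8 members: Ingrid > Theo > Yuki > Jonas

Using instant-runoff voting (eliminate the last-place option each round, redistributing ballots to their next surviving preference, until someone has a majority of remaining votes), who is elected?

Ingrid

Round 1: Ingrid 8, Jonas 10, Yuki 9, Theo 4. Eliminate Theo.
Round 2: Ingrid 12, Jonas 10, Yuki 9. Eliminate Yuki.
Round 3: Ingrid 21, Jonas 10. Ingrid has a majority.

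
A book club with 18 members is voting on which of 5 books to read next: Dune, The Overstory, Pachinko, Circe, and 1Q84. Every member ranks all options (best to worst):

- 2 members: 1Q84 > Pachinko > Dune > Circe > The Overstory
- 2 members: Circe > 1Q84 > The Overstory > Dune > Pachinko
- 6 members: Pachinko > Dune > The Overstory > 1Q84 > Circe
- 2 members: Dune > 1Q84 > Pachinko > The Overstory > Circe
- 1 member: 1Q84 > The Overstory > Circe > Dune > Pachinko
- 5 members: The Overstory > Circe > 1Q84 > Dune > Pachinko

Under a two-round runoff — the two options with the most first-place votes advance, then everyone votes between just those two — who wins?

Pachinko

Round 1 first-place votes: Dune 2, The Overstory 5, Pachinko 6, Circe 2, 1Q84 3.
Pachinko and The Overstory advance.
Runoff: Pachinko is preferred to The Overstory by 10 voters; The Overstory by 8.
Pachinko wins the runoff.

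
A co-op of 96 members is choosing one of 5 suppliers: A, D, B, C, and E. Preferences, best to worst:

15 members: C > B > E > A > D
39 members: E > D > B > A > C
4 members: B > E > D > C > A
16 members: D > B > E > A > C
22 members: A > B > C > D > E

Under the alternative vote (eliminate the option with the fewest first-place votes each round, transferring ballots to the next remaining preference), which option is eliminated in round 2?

C

Round 1: A 22, D 16, B 4, C 15, E 39. Eliminate B.
Round 2: A 22, D 16, C 15, E 43. Eliminate C.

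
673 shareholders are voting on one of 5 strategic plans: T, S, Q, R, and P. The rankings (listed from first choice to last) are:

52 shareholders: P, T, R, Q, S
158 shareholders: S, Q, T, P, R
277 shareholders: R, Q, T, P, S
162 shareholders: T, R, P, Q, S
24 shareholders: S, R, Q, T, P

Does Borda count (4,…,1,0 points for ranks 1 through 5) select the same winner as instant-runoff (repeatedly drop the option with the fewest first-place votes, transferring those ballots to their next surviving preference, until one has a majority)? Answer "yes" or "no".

no

Borda — scores: T 1698, S 728, Q 1567, R 1770, P 967. Winner: R.
Instant-runoff — R1 T 162, S 182, Q 0, R 277, P 52 (Q out); R2 T 162, S 182, R 277, P 52 (P out); R3 T 214, S 182, R 277 (S out); R4 T 372, R 301 (T winner). Winner: T.
The two methods disagree.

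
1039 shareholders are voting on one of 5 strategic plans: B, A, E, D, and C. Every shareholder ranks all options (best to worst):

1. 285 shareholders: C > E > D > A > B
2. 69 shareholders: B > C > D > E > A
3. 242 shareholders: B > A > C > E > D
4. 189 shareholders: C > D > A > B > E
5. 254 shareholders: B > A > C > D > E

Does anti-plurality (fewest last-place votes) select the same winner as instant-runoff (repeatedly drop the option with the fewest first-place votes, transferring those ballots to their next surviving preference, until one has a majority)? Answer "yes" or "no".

Anti-plurality — last-place votes: B 285, A 69, E 443, D 242, C 0. Winner: C.
Instant-runoff — R1 B 565, A 0, E 0, D 0, C 474 (B winner). Winner: B.
The two methods disagree.

no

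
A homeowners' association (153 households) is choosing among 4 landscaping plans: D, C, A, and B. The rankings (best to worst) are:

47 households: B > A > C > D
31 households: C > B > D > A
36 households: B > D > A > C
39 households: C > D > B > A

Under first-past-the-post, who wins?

B

First-place votes: D 0, C 70, A 0, B 83.
B has the most first-place votes.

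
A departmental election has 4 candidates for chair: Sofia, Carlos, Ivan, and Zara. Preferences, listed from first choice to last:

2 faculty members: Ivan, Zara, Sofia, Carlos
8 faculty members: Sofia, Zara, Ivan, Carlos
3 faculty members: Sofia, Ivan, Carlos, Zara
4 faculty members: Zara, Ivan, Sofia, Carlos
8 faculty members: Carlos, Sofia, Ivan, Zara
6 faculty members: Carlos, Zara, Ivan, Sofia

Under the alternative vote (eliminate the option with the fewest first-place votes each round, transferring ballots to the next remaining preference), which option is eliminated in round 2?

Zara

Round 1: Sofia 11, Carlos 14, Ivan 2, Zara 4. Eliminate Ivan.
Round 2: Sofia 11, Carlos 14, Zara 6. Eliminate Zara.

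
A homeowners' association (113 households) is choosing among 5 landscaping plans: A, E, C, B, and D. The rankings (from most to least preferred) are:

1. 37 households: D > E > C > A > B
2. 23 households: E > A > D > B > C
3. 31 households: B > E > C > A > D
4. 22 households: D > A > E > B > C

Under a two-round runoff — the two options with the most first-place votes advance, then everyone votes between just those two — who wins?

D

Round 1 first-place votes: A 0, E 23, C 0, B 31, D 59.
D and B advance.
Runoff: D is preferred to B by 82 voters; B by 31.
D wins the runoff.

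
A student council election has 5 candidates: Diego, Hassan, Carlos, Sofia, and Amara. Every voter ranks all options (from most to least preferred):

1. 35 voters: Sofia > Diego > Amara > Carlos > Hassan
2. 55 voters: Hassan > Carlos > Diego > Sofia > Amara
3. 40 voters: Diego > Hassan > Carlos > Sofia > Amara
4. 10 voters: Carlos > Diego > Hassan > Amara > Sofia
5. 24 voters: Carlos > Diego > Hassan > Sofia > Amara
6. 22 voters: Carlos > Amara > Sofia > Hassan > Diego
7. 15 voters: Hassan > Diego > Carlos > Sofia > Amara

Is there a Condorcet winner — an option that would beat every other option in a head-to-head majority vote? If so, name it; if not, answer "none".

Checking pairwise contests:
Carlos beats Diego 111–90.
Diego beats Hassan 109–92.
Hassan beats Carlos 110–91.
Diego beats Sofia 144–57.
Diego beats Amara 179–22.
Every option loses at least one head-to-head, so there is no Condorcet winner.

none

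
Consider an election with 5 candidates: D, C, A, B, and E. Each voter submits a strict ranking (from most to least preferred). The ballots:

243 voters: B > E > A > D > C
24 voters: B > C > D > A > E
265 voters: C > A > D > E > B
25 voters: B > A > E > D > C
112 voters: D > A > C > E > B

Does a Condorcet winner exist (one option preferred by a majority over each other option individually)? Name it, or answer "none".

A

A vs D: 533–136 for A.
A vs C: 380–289 for A.
A vs B: 377–292 for A.
A vs E: 426–243 for A.
A beats every other option head-to-head.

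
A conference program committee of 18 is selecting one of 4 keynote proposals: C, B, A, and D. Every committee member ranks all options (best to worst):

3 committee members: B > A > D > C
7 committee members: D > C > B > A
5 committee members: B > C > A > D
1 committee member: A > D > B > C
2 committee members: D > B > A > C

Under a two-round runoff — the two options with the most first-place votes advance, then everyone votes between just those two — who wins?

D

Round 1 first-place votes: C 0, B 8, A 1, D 9.
D and B advance.
Runoff: D is preferred to B by 10 voters; B by 8.
D wins the runoff.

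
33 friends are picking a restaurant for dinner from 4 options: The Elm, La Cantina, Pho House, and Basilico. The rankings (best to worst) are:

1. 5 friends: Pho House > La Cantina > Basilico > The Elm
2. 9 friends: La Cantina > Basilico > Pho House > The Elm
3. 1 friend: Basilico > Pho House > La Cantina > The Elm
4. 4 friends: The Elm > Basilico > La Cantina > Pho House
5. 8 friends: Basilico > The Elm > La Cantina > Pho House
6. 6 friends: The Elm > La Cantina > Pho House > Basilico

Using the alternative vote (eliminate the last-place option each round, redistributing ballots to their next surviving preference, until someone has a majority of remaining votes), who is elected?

The Elm

Round 1: The Elm 10, La Cantina 9, Pho House 5, Basilico 9. Eliminate Pho House.
Round 2: The Elm 10, La Cantina 14, Basilico 9. Eliminate Basilico.
Round 3: The Elm 18, La Cantina 15. The Elm has a majority.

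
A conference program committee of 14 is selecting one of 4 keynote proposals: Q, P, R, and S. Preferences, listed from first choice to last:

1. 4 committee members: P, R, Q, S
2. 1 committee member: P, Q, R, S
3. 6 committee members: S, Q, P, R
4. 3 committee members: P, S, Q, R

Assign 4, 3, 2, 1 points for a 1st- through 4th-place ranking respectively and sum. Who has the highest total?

Q: 4·2 + 1·3 + 6·3 + 3·2 = 35
P: 4·4 + 1·4 + 6·2 + 3·4 = 44
R: 4·3 + 1·2 + 6·1 + 3·1 = 23
S: 4·1 + 1·1 + 6·4 + 3·3 = 38
P has the highest Borda score (44).

P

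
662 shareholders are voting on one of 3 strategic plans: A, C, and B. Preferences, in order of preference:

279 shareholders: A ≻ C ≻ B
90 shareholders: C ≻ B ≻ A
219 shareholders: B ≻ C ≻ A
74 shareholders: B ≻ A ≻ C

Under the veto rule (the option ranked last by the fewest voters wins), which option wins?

C

Last-place votes: A 309, C 74, B 279.
C is ranked last by the fewest voters, so C wins.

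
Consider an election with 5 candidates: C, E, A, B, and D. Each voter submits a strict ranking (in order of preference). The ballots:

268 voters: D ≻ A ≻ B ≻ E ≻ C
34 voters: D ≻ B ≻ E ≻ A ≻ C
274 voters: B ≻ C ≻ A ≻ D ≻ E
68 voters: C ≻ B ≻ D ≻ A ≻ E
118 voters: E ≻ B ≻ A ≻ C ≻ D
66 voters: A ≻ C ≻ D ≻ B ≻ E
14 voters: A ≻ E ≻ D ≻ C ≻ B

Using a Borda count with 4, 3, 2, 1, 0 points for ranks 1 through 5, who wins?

C: 268·0 + 34·0 + 274·3 + 68·4 + 118·1 + 66·3 + 14·1 = 1424
E: 268·1 + 34·2 + 274·0 + 68·0 + 118·4 + 66·0 + 14·3 = 850
A: 268·3 + 34·1 + 274·2 + 68·1 + 118·2 + 66·4 + 14·4 = 2010
B: 268·2 + 34·3 + 274·4 + 68·3 + 118·3 + 66·1 + 14·0 = 2358
D: 268·4 + 34·4 + 274·1 + 68·2 + 118·0 + 66·2 + 14·2 = 1778
B has the highest Borda score (2358).

B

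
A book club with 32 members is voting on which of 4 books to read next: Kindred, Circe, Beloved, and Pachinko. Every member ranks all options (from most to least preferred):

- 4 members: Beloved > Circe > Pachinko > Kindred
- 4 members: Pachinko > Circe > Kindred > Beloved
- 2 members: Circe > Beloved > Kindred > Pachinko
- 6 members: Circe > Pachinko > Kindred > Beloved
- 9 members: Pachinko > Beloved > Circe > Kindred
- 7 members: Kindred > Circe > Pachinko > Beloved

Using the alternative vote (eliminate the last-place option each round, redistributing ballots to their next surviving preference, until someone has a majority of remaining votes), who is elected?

Round 1: Kindred 7, Circe 8, Beloved 4, Pachinko 13. Eliminate Beloved.
Round 2: Kindred 7, Circe 12, Pachinko 13. Eliminate Kindred.
Round 3: Circe 19, Pachinko 13. Circe has a majority.

Circe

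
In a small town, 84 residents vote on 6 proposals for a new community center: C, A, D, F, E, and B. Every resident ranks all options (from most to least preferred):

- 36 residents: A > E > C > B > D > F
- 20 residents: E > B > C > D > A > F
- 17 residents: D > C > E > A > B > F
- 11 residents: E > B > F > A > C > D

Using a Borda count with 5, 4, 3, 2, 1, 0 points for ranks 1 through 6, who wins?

E

C: 36·3 + 20·3 + 17·4 + 11·1 = 247
A: 36·5 + 20·1 + 17·2 + 11·2 = 256
D: 36·1 + 20·2 + 17·5 + 11·0 = 161
F: 36·0 + 20·0 + 17·0 + 11·3 = 33
E: 36·4 + 20·5 + 17·3 + 11·5 = 350
B: 36·2 + 20·4 + 17·1 + 11·4 = 213
E has the highest Borda score (350).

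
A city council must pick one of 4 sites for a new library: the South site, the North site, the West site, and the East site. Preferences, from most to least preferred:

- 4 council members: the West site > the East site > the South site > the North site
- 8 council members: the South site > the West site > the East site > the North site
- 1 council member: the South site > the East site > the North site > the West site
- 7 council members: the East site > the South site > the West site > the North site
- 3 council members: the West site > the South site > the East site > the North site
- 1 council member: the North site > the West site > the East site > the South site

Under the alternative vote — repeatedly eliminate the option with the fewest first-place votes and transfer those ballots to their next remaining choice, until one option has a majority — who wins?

Round 1: the South site 9, the North site 1, the West site 7, the East site 7. Eliminate the North site.
Round 2: the South site 9, the West site 8, the East site 7. Eliminate the East site.
Round 3: the South site 16, the West site 8. The South site has a majority.

the South site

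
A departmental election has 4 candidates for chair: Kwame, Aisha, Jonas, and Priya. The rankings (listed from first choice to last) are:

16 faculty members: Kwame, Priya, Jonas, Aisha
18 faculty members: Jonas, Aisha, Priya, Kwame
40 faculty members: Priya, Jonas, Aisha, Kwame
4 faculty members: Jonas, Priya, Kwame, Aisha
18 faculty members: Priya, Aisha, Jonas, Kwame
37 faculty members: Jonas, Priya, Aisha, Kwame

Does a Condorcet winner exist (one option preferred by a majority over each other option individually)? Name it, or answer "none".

Priya

Priya vs Kwame: 117–16 for Priya.
Priya vs Aisha: 115–18 for Priya.
Priya vs Jonas: 74–59 for Priya.
Priya beats every other option head-to-head.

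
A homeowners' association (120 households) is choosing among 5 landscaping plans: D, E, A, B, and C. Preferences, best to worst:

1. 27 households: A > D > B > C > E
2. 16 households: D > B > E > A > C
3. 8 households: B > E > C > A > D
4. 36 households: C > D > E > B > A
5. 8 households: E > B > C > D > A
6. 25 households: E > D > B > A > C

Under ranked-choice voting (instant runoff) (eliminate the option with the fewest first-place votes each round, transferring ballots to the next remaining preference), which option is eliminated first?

Round 1: D 16, E 33, A 27, B 8, C 36. Eliminate B.

B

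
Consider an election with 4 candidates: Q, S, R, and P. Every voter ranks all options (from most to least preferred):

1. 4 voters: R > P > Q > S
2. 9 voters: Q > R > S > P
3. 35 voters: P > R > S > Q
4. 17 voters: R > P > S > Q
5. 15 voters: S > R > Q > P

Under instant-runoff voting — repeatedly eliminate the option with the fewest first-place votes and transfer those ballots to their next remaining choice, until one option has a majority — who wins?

Round 1: Q 9, S 15, R 21, P 35. Eliminate Q.
Round 2: S 15, R 30, P 35. Eliminate S.
Round 3: R 45, P 35. R has a majority.

R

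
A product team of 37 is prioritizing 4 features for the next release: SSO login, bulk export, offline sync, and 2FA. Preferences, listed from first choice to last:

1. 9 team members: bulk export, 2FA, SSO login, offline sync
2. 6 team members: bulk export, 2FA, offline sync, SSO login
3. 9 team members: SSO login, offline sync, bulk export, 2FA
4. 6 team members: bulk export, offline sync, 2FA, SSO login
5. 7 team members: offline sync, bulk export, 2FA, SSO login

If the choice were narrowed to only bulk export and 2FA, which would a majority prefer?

bulk export

Voters preferring bulk export to 2FA: 37; preferring 2FA to bulk export: 0.
bulk export wins the head-to-head.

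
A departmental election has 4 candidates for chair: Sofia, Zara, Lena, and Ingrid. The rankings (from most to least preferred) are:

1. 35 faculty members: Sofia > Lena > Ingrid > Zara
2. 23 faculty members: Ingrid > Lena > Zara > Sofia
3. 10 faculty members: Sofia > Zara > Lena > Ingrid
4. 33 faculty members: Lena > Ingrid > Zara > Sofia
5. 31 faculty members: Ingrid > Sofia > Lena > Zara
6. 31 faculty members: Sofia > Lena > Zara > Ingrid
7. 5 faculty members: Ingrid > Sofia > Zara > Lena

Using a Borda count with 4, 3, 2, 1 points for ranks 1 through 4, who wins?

Lena

Sofia: 35·4 + 23·1 + 10·4 + 33·1 + 31·3 + 31·4 + 5·3 = 468
Zara: 35·1 + 23·2 + 10·3 + 33·2 + 31·1 + 31·2 + 5·2 = 280
Lena: 35·3 + 23·3 + 10·2 + 33·4 + 31·2 + 31·3 + 5·1 = 486
Ingrid: 35·2 + 23·4 + 10·1 + 33·3 + 31·4 + 31·1 + 5·4 = 446
Lena has the highest Borda score (486).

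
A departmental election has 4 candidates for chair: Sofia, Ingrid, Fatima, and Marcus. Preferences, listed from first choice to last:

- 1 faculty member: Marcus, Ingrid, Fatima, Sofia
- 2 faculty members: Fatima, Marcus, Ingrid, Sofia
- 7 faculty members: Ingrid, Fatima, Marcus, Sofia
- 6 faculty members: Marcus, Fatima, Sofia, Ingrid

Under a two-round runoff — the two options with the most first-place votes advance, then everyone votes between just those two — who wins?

Round 1 first-place votes: Sofia 0, Ingrid 7, Fatima 2, Marcus 7.
Ingrid and Marcus advance.
Runoff: Ingrid is preferred to Marcus by 7 voters; Marcus by 9.
Marcus wins the runoff.

Marcus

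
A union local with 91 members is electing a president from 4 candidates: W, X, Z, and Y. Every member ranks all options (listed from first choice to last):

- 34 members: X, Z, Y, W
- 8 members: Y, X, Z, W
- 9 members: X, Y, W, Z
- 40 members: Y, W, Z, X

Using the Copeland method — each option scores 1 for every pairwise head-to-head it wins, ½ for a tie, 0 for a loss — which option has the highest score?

Y

W: beats Z; loses to X and Y → score 1.
X: beats W and Z; loses to Y → score 2.
Z: loses to W, X, and Y → score 0.
Y: beats W, X, and Z → score 3.
Y has the best pairwise record.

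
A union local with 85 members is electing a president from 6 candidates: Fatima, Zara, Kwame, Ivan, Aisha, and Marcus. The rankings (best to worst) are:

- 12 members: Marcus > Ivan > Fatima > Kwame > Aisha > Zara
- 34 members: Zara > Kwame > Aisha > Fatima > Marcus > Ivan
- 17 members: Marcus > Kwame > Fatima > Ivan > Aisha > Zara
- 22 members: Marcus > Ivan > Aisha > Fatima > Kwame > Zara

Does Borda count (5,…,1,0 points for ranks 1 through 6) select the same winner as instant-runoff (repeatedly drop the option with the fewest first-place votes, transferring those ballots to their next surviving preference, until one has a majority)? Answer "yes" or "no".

yes

Borda — scores: Fatima 199, Zara 170, Kwame 250, Ivan 170, Aisha 197, Marcus 289. Winner: Marcus.
Instant-runoff — R1 Fatima 0, Zara 34, Kwame 0, Ivan 0, Aisha 0, Marcus 51 (Marcus winner). Winner: Marcus.
The two methods agree.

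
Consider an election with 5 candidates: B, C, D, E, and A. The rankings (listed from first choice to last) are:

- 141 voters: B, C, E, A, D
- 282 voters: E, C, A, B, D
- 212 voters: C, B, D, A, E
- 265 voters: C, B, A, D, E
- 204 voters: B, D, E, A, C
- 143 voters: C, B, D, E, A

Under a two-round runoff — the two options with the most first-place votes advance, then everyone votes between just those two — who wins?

C

Round 1 first-place votes: B 345, C 620, D 0, E 282, A 0.
C and B advance.
Runoff: C is preferred to B by 902 voters; B by 345.
C wins the runoff.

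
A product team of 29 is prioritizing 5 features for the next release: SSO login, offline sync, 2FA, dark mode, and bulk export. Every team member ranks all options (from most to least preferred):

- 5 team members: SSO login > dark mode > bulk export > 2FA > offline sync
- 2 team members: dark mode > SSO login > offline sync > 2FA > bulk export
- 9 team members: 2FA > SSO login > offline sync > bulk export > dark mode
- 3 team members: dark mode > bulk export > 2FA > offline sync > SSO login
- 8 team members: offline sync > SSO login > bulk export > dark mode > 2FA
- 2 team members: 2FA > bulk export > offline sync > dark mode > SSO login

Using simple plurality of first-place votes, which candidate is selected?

First-place votes: SSO login 5, offline sync 8, 2FA 11, dark mode 5, bulk export 0.
2FA has the most first-place votes.

2FA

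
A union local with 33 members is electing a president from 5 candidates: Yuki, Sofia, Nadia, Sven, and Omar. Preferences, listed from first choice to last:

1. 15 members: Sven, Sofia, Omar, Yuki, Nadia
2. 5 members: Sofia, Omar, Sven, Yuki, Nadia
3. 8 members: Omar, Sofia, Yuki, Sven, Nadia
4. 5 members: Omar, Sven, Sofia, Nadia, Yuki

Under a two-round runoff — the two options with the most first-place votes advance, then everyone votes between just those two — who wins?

Omar

Round 1 first-place votes: Yuki 0, Sofia 5, Nadia 0, Sven 15, Omar 13.
Sven and Omar advance.
Runoff: Sven is preferred to Omar by 15 voters; Omar by 18.
Omar wins the runoff.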